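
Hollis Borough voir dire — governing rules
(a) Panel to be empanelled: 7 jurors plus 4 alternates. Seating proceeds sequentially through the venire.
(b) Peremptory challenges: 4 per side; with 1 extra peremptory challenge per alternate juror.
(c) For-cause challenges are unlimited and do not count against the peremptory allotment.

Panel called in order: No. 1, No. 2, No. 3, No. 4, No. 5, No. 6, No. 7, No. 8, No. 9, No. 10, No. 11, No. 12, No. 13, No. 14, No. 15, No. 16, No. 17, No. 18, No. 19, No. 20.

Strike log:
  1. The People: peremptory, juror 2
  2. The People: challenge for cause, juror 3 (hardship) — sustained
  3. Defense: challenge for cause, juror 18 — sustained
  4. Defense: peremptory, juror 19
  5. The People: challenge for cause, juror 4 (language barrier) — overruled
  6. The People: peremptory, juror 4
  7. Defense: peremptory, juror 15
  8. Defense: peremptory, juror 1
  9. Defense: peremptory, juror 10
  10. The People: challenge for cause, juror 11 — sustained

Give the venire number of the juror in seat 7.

Removed: #1, #2, #3, #4, #10, #11, #15, #18, #19.
Seating in order: seats 1–7 → #5, #6, #7, #8, #9, #12, #13; alternates → #14, #16, #17, #20.
So seat 7 is #13.

13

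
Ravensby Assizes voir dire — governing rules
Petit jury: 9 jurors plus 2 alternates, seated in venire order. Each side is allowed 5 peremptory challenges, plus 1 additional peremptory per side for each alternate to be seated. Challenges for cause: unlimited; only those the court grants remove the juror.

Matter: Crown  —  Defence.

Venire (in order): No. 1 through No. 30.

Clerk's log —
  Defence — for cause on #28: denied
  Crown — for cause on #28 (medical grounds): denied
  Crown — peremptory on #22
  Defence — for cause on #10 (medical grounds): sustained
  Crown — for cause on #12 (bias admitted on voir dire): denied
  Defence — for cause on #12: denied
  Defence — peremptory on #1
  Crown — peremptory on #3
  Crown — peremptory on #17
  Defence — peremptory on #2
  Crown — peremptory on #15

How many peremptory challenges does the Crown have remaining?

Crown allotment: 5 base + 1 × 2 alternates = 7.
Crown peremptories used: #22, #3, #17, #15 — 4 (for-cause on #28, #12 don't count).
Remaining: 7 − 4 = 3.

3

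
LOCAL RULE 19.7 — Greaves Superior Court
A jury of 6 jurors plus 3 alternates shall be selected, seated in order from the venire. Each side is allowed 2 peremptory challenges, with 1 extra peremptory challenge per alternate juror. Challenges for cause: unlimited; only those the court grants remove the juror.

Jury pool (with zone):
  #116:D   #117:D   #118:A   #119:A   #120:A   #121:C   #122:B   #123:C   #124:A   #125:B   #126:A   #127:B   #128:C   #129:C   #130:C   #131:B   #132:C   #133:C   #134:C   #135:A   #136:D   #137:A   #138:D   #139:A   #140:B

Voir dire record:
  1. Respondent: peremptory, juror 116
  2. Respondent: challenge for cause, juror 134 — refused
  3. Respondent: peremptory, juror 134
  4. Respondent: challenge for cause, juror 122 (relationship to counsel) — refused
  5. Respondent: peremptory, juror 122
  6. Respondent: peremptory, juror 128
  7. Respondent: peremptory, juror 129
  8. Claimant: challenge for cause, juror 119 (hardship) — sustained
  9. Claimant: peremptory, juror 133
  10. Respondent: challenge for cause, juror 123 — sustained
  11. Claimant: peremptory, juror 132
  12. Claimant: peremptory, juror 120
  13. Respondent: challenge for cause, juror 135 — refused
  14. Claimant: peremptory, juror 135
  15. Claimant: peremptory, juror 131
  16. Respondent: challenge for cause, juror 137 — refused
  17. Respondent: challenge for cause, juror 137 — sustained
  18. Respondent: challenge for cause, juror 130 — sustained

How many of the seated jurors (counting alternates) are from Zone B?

2

Removed: #116, #119, #120, #122, #123, #128, #129, #130, #131, #132, #133, #134, #135, #137.
Seated (9 incl. alternates): #117, #118, #121, #124, #125, #126, #127, #136, #138.
Of those, in Zone B: #125, #127 → 2.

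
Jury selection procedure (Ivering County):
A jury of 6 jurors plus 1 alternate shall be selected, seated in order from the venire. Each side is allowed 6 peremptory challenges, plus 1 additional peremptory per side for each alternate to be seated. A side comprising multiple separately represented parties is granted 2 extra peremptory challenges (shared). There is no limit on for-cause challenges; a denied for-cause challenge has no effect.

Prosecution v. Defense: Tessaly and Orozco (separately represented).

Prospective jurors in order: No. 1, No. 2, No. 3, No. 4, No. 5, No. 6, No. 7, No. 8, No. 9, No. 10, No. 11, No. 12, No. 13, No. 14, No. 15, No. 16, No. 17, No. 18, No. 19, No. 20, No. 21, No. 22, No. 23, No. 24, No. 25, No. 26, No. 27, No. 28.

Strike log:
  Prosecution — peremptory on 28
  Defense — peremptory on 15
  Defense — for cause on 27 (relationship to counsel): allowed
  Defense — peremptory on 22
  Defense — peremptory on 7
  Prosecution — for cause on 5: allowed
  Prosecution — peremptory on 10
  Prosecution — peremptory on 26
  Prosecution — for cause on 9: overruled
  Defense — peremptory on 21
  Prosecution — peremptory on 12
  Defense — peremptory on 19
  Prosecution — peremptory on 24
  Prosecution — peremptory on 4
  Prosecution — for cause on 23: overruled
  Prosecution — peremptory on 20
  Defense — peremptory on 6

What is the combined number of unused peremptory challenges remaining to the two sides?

3

Prosecution allotment: 6 base + 1 × 1 alternate = 7. Defense allotment: 6 base + 1 × 1 alternate + 2 multi-party = 9.
Prosecution peremptories used: #28, #10, #26, #12, #24, #4, #20 — 7 (for-cause on #5, #9, #23 don't count).
Defense peremptories used: #15, #22, #7, #21, #19, #6 — 6 (the for-cause on #27 doesn't count).
Remaining: (7 − 7) + (9 − 6) = 3.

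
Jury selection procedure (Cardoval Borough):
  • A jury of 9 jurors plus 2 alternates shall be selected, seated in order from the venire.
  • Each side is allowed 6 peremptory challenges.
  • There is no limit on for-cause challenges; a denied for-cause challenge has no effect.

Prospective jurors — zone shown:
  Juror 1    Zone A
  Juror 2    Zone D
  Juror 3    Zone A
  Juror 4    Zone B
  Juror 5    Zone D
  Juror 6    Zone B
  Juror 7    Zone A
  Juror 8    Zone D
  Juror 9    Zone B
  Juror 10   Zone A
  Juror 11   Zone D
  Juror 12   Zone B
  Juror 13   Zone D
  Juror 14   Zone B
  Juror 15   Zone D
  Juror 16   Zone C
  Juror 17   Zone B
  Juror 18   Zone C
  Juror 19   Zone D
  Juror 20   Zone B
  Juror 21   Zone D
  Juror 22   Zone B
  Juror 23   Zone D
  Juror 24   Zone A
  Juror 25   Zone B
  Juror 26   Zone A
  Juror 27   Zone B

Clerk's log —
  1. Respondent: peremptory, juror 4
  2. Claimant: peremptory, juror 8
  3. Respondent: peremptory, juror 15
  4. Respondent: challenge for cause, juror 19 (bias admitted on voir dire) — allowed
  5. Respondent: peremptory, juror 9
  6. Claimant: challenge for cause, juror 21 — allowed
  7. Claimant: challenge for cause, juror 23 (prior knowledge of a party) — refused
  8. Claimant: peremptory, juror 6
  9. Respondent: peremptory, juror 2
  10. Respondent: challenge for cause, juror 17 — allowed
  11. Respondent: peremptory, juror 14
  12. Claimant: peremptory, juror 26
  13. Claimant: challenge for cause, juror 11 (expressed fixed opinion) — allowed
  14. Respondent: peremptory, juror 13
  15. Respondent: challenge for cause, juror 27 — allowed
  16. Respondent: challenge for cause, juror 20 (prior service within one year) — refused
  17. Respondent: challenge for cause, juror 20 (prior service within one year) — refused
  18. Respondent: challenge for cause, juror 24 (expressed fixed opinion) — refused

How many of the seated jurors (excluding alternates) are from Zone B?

Removed: #2, #4, #6, #8, #9, #11, #13, #14, #15, #17, #19, #21, #26, #27.
Seated jurors 1–9: #1, #3, #5, #7, #10, #12, #16, #18, #20 (alternates #22, #23 not counted).
Of those, in Zone B: #12, #20 → 2.

2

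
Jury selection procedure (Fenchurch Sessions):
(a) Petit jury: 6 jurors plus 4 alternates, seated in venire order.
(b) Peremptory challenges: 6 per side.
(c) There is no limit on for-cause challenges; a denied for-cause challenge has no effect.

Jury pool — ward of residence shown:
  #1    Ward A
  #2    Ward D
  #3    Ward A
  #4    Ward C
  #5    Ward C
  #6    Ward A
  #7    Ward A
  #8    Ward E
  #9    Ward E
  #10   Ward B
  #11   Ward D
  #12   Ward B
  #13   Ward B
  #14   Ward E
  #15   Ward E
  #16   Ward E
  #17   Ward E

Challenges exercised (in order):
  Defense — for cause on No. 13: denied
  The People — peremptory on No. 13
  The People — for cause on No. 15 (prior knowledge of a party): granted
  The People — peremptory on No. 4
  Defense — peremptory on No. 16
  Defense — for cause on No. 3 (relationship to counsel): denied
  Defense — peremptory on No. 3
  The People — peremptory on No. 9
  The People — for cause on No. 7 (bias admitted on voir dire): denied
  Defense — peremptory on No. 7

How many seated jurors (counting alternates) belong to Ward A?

Removed: #3, #4, #7, #9, #13, #15, #16.
Seated (10 incl. alternates): #1, #2, #5, #6, #8, #10, #11, #12, #14, #17.
Of those, in Ward A: #1, #6 → 2.

2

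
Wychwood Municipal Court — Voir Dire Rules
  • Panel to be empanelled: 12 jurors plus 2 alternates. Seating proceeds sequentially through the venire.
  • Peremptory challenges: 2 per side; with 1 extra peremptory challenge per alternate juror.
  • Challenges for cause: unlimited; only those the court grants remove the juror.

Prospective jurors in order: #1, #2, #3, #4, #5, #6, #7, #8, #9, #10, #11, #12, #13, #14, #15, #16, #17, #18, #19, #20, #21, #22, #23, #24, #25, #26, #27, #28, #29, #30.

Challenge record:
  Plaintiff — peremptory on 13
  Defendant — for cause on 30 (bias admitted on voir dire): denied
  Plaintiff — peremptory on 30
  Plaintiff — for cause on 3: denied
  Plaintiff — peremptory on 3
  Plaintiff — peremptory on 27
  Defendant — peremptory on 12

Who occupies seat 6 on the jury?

7

Removed: #3, #12, #13, #27, #30.
Seating in order: seats 1–12 → #1, #2, #4, #5, #6, #7, #8, #9, #10, #11, #14, #15; alternates → #16, #17.
So seat 6 is #7.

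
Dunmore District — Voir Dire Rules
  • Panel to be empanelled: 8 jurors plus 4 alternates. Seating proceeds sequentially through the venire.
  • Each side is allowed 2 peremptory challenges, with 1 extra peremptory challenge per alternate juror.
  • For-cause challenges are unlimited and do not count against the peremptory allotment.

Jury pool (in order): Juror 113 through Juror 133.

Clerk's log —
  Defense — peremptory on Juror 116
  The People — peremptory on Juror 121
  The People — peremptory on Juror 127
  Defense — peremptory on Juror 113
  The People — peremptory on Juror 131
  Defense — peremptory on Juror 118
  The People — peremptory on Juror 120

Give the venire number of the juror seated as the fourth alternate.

Removed: #113, #116, #118, #120, #121, #127, #131.
Seating in order: seats 1–8 → #114, #115, #117, #119, #122, #123, #124, #125; alternates → #126, #128, #129, #130.
So alternate 4 is #130.

130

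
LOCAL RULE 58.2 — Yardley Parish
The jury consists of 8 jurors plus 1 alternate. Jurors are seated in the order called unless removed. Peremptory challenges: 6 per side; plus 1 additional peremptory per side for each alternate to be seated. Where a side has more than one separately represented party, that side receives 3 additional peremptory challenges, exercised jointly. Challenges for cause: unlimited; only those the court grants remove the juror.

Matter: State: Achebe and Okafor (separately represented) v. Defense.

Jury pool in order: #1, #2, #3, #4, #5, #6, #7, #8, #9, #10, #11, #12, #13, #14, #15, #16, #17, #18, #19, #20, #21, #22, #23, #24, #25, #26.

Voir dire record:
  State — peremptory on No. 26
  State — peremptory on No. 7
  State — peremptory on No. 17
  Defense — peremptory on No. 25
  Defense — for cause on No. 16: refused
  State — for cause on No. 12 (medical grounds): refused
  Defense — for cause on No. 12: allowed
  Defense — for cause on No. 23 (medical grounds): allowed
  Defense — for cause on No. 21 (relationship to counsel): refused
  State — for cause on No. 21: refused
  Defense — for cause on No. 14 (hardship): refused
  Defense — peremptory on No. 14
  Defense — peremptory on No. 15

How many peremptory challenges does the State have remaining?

State allotment: 6 base + 1 × 1 alternate + 3 multi-party = 10.
State peremptories used: #26, #7, #17 — 3 (for-cause on #12, #21 don't count).
Remaining: 10 − 3 = 7.

7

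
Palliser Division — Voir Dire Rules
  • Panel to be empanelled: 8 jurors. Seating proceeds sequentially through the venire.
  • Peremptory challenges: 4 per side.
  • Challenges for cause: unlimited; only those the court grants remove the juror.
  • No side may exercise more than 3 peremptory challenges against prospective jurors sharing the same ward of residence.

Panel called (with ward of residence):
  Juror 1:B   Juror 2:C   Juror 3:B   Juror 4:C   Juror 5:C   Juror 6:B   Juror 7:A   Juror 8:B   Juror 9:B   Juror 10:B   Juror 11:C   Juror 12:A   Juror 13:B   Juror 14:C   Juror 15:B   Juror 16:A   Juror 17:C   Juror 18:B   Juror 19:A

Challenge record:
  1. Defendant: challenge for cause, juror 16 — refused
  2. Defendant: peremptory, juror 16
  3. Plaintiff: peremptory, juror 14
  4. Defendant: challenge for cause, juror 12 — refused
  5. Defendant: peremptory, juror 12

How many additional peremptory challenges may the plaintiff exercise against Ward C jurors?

Plaintiff peremptories so far: #14 — 1 of 4 used, 3 left overall.
Against Ward C: #14 — 1 used; per-ward cap 3 leaves 2.
Binding limit: min(3, 2) = 2.

2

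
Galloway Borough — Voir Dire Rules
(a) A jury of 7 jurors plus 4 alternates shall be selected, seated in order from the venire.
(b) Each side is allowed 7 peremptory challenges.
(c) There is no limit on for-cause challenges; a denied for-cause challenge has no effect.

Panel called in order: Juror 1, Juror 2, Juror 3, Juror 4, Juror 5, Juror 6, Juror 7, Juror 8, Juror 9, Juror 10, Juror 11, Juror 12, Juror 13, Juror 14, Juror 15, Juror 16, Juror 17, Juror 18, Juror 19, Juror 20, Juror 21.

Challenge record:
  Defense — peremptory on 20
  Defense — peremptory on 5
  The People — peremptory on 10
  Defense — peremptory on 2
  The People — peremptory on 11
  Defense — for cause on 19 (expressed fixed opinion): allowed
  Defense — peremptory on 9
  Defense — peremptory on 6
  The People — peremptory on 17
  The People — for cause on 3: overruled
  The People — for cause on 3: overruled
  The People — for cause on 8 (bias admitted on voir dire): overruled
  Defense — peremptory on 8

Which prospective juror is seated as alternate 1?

15

Removed: #2, #5, #6, #8, #9, #10, #11, #17, #19, #20. (#3 stays — for-cause denied.)
Filling seats in venire order through position 8: #1, #3, #4, #7, #12, #13, #14, #15.
So alternate 1 is #15.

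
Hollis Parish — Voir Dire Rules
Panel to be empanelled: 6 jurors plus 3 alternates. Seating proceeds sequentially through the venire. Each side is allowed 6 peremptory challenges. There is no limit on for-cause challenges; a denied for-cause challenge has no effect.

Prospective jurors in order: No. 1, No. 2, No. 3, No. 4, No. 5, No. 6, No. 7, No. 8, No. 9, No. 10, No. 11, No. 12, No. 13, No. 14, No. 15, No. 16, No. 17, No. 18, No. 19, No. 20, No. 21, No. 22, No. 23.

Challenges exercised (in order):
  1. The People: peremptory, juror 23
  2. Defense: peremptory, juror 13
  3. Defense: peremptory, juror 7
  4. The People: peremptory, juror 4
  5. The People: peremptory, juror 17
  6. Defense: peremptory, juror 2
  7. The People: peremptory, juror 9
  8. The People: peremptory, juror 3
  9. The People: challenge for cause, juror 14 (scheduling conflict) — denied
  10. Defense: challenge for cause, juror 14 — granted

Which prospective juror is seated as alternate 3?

Removed: #2, #3, #4, #7, #9, #13, #14, #17, #23.
Seating in order: seats 1–6 → #1, #5, #6, #8, #10, #11; alternates → #12, #15, #16.
So alternate 3 is #16.

16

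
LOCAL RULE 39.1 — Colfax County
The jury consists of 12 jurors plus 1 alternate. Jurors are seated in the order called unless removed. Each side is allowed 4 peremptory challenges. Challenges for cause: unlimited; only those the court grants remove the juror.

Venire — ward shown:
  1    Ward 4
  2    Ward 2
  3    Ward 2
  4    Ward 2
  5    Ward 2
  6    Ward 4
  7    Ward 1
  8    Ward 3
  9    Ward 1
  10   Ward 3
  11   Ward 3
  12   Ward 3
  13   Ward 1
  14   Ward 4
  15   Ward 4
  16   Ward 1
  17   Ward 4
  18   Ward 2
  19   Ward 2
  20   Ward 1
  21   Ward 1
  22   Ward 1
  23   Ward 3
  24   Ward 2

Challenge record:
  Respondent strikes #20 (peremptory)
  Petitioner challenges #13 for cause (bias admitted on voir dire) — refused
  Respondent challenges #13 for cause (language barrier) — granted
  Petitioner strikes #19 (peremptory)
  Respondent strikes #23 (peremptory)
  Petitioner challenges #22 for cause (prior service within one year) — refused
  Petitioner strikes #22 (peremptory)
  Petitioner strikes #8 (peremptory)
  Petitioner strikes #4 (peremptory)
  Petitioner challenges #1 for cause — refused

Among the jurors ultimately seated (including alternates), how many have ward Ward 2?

3

Removed: #4, #8, #13, #19, #20, #22, #23.
Seated (13 incl. alternates): #1, #2, #3, #5, #6, #7, #9, #10, #11, #12, #14, #15, #16.
Of those, in Ward 2: #2, #3, #5 → 3.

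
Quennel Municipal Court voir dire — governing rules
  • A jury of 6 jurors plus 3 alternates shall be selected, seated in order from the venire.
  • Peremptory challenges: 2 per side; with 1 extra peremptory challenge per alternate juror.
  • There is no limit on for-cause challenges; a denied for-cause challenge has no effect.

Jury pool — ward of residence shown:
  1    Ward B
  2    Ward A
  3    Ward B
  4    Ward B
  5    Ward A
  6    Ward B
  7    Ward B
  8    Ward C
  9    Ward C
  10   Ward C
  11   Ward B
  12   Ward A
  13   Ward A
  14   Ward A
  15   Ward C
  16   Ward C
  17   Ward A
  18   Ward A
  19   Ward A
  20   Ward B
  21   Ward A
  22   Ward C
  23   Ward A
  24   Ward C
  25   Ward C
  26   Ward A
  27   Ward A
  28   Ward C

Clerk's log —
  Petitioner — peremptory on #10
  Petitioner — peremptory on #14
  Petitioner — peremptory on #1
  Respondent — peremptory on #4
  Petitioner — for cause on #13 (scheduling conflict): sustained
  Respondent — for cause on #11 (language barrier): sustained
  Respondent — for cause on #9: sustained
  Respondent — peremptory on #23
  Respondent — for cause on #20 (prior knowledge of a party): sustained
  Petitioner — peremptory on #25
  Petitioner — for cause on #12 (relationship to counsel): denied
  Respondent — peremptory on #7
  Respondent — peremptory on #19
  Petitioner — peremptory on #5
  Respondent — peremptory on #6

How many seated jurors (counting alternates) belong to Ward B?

1

Removed: #1, #4, #5, #6, #7, #9, #10, #11, #13, #14, #19, #20, #23, #25.
Seated (9 incl. alternates): #2, #3, #8, #12, #15, #16, #17, #18, #21.
Of those, in Ward B: #3 → 1.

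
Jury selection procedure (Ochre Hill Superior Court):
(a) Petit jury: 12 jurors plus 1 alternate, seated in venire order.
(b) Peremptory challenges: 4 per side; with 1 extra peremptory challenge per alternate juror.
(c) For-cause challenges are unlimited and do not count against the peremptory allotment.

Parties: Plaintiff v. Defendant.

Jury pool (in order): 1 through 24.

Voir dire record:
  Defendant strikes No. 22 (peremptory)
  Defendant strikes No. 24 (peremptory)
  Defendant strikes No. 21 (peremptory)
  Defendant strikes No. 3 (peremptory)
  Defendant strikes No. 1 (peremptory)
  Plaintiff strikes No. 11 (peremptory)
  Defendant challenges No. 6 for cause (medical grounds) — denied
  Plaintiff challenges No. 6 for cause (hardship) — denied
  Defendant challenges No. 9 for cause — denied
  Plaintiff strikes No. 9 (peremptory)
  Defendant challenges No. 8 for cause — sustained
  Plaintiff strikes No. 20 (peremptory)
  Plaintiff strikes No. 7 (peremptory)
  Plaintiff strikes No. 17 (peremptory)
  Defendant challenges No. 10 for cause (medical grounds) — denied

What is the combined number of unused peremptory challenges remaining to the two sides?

0

Plaintiff allotment: 4 base + 1 × 1 alternate = 5. Defendant allotment: 4 base + 1 × 1 alternate = 5.
Plaintiff peremptories used: #11, #9, #20, #7, #17 — 5 (the for-cause on #6 doesn't count).
Defendant peremptories used: #22, #24, #21, #3, #1 — 5 (for-cause on #6, #9, #8, #10 don't count).
Remaining: (5 − 5) + (5 − 5) = 0.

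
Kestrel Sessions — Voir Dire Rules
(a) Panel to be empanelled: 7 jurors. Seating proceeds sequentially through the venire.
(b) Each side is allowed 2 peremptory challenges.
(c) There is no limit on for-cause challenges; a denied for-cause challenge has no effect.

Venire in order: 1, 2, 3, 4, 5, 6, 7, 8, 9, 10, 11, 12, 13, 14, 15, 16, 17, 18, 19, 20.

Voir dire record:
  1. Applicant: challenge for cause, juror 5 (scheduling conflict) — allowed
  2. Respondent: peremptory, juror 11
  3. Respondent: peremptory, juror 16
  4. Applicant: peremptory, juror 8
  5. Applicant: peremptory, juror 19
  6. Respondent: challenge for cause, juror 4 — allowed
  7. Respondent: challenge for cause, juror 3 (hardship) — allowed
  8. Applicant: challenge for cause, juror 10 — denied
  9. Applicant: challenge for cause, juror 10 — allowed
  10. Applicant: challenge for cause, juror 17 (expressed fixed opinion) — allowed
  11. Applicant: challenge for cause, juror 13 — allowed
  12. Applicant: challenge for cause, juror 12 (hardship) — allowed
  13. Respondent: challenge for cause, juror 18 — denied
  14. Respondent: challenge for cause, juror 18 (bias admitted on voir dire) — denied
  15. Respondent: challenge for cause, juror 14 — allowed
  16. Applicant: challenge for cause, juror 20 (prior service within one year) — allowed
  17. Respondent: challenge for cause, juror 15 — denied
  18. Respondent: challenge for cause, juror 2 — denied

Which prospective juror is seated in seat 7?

18

Removed: #3, #4, #5, #8, #10, #11, #12, #13, #14, #16, #17, #19, #20. (#2, #15, #18 stay — for-cause denied.)
Seating in order: seats 1–7 → #1, #2, #6, #7, #9, #15, #18.
So seat 7 is #18.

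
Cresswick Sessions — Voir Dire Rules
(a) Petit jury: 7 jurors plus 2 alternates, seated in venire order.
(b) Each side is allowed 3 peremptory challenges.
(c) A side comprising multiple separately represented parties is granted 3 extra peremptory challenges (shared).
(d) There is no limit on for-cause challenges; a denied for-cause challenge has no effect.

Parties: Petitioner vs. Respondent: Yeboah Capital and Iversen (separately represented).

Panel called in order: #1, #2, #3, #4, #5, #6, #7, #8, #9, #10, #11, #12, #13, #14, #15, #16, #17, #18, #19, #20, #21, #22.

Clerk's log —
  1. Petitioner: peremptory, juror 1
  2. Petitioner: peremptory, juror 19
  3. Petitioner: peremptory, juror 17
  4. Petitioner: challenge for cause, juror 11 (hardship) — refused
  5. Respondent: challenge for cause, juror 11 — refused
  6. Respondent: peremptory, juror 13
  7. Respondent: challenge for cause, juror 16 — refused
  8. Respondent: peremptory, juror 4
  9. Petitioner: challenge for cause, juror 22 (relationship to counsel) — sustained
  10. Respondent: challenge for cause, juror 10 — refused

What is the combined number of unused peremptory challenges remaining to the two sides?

Petitioner allotment: 3. Respondent allotment: 3 base + 3 multi-party = 6.
Petitioner peremptories used: #1, #19, #17 — 3 (for-cause on #11, #22 don't count).
Respondent peremptories used: #13, #4 — 2 (for-cause on #11, #16, #10 don't count).
Remaining: (3 − 3) + (6 − 2) = 4.

4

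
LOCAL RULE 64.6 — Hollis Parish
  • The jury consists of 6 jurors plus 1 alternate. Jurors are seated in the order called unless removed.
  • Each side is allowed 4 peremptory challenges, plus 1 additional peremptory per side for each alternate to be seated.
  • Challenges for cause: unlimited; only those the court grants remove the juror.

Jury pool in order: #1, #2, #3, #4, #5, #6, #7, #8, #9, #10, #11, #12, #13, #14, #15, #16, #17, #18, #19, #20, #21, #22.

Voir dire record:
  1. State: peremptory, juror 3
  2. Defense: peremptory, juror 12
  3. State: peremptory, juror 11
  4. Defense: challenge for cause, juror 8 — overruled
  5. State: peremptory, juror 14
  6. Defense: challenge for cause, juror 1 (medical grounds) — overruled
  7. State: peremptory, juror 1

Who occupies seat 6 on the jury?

Removed: #1, #3, #11, #12, #14. (#8 stays — for-cause denied.)
Seating in order: seats 1–6 → #2, #4, #5, #6, #7, #8; alternates → #9.
So seat 6 is #8.

8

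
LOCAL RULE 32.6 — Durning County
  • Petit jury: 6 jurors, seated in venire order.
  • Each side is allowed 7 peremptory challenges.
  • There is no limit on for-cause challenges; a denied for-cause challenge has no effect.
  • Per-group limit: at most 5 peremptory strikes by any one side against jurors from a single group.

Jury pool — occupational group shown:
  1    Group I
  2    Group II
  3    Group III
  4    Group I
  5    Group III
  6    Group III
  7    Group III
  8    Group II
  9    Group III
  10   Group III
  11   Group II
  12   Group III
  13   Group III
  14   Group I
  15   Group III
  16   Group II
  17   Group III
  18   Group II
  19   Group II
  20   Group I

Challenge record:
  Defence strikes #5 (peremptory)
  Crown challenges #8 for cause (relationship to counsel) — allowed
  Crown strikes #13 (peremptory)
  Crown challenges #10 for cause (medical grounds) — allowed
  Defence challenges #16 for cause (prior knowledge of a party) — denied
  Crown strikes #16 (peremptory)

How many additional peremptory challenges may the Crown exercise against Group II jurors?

Crown peremptories so far: #13, #16 — 2 of 7 used, 5 left overall.
Against Group II: #16 — 1 used; per-group cap 5 leaves 4.
Binding limit: min(5, 4) = 4.

4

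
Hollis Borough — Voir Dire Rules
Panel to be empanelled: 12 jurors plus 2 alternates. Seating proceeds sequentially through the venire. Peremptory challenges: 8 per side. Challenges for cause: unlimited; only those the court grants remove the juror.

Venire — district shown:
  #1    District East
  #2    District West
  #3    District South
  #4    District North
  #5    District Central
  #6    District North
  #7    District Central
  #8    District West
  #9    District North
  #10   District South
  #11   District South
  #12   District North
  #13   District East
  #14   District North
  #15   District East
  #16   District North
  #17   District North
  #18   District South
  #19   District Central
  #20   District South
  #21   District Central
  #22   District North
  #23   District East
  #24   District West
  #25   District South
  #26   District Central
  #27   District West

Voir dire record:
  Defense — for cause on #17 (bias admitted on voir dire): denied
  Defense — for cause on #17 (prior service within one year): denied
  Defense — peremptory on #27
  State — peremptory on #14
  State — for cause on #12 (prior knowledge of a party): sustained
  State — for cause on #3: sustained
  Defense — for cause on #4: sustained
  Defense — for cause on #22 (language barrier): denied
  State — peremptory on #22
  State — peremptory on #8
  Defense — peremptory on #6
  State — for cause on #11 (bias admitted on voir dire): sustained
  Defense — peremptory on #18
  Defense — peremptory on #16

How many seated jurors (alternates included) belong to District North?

2

Removed: #3, #4, #6, #8, #11, #12, #14, #16, #18, #22, #27.
Seated (14 incl. alternates): #1, #2, #5, #7, #9, #10, #13, #15, #17, #19, #20, #21, #23, #24.
Of those, in District North: #9, #17 → 2.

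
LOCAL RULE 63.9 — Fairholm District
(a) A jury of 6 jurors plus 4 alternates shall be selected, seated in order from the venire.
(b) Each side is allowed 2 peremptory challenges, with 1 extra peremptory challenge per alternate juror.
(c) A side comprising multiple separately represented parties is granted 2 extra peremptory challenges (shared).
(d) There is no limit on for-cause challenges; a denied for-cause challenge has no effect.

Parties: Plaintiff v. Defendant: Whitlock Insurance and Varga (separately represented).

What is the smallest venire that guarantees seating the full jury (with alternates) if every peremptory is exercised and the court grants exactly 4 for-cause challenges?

28

Seats to fill: 6 + 4 alternates = 10.
Peremptories — Plaintiff: 2 + 1×4 = 6; Defendant: 2 + 1×4 + 2 = 8; total 14.
For-cause removals: 4.
Minimum venire: 10 + 14 + 4 = 28.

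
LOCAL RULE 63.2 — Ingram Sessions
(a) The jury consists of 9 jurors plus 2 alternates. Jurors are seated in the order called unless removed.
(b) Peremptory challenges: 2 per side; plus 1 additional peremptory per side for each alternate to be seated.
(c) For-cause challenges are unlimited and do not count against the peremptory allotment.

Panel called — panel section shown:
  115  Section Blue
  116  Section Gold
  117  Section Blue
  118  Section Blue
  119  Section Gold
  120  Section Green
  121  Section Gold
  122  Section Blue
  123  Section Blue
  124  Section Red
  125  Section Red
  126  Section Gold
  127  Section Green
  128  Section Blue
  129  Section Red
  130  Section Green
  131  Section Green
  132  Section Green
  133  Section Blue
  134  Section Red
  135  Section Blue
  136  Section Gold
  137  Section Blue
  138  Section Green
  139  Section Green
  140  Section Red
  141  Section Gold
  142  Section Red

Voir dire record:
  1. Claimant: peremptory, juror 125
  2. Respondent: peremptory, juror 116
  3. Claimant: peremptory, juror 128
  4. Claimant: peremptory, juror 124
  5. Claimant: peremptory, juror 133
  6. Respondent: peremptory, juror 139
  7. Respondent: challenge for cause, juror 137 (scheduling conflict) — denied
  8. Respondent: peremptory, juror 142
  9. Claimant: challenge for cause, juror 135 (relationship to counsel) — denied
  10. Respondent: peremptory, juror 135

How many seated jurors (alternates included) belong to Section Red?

Removed: #116, #124, #125, #128, #133, #135, #139, #142.
Seated (11 incl. alternates): #115, #117, #118, #119, #120, #121, #122, #123, #126, #127, #129.
Of those, in Section Red: #129 → 1.

1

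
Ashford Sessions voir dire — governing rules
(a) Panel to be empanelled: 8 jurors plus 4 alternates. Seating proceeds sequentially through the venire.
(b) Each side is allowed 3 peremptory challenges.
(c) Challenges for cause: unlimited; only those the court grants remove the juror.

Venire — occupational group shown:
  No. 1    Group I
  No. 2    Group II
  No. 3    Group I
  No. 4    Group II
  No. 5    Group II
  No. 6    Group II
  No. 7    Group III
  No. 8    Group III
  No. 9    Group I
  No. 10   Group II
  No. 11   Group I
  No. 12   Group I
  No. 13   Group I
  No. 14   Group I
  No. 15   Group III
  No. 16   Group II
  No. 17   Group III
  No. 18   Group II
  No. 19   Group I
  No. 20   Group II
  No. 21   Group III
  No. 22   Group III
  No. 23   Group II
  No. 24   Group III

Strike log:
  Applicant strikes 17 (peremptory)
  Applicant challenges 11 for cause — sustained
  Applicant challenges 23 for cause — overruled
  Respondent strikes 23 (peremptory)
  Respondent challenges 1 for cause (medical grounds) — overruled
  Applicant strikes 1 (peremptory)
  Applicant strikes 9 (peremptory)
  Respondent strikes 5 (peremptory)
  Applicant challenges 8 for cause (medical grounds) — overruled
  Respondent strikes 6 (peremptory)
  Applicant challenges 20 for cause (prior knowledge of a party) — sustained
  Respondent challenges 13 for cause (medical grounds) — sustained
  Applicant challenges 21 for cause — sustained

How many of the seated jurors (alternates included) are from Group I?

Removed: #1, #5, #6, #9, #11, #13, #17, #20, #21, #23.
Seated (12 incl. alternates): #2, #3, #4, #7, #8, #10, #12, #14, #15, #16, #18, #19.
Of those, in Group I: #3, #12, #14, #19 → 4.

4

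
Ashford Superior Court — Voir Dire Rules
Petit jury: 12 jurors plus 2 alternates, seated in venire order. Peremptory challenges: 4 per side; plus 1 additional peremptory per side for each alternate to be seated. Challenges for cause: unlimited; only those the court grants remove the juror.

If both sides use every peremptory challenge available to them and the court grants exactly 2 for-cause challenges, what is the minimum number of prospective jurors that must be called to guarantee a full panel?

Seats to fill: 12 + 2 alternates = 14.
Peremptories: 4 + 1×2 = 6 per side × 2 sides = 12.
For-cause removals: 2.
Minimum venire: 14 + 12 + 2 = 28.

28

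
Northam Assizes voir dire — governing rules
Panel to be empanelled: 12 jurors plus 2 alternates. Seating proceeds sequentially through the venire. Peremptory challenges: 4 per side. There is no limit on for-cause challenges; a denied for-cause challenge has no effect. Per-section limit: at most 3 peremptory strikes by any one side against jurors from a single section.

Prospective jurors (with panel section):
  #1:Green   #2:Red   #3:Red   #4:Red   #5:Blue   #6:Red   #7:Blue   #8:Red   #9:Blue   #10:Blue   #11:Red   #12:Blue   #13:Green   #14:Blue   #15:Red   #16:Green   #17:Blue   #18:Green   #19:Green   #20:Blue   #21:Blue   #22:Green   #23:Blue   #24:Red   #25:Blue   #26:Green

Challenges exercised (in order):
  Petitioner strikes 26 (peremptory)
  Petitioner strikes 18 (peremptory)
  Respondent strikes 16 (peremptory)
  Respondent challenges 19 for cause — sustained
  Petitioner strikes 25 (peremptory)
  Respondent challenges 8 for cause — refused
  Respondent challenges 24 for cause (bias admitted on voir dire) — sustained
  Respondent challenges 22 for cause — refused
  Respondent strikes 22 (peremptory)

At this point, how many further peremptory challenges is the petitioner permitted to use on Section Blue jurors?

Petitioner peremptories so far: #26, #18, #25 — 3 of 4 used, 1 left overall.
Against Section Blue: #25 — 1 used; per-section cap 3 leaves 2.
Binding limit: min(1, 2) = 1.

1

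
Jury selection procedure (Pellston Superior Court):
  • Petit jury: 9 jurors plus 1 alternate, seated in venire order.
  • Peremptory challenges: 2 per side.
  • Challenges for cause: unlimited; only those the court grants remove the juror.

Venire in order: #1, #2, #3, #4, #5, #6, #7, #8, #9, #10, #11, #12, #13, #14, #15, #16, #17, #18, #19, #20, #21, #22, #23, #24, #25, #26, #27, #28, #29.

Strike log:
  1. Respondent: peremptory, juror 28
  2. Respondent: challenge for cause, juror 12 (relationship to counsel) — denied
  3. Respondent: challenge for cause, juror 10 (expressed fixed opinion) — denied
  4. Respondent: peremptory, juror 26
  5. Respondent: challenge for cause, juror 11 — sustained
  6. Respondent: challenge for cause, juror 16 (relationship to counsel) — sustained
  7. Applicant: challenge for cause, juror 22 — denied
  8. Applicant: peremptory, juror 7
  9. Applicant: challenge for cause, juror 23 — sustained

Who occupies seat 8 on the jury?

Removed: #7, #11, #16, #23, #26, #28. (#10, #12, #22 stay — for-cause denied.)
Seating in order: seats 1–9 → #1, #2, #3, #4, #5, #6, #8, #9, #10; alternates → #12.
So seat 8 is #9.

9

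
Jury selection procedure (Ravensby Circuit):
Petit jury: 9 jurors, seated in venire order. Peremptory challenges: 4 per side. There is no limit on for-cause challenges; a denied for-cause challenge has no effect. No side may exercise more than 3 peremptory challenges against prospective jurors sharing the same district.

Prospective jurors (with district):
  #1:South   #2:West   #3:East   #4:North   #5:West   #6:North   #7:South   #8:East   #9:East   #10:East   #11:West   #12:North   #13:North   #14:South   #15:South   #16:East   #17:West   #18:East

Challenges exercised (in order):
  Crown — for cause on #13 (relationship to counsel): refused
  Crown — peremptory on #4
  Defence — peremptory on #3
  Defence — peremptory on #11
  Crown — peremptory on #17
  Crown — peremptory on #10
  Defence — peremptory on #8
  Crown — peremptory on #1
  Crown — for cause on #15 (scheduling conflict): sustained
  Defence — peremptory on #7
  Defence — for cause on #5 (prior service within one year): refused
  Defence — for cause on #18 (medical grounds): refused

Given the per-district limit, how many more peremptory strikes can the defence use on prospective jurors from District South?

Defence peremptories so far: #3, #11, #8, #7 — 4 of 4 used, 0 left overall.
Against District South: #7 — 1 used; per-district cap 3 leaves 2.
Binding limit: min(0, 2) = 0.

0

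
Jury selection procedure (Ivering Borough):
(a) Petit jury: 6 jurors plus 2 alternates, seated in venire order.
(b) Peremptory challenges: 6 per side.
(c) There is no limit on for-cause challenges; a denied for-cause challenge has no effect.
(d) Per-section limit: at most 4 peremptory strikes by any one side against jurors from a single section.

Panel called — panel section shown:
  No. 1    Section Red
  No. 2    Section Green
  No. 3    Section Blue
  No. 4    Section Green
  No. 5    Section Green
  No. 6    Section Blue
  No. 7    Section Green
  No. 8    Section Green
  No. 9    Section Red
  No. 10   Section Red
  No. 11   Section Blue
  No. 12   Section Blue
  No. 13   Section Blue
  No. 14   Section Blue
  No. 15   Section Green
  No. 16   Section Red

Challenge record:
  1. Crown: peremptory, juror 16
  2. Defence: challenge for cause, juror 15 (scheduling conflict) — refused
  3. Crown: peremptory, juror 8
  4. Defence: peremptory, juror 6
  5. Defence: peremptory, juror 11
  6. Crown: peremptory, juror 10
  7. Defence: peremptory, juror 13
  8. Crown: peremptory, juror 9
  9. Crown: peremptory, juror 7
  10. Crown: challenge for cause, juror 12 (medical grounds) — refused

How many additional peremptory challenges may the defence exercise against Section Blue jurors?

1

Defence peremptories so far: #6, #11, #13 — 3 of 6 used, 3 left overall.
Against Section Blue: #6, #11, #13 — 3 used; per-section cap 4 leaves 1.
Binding limit: min(3, 1) = 1.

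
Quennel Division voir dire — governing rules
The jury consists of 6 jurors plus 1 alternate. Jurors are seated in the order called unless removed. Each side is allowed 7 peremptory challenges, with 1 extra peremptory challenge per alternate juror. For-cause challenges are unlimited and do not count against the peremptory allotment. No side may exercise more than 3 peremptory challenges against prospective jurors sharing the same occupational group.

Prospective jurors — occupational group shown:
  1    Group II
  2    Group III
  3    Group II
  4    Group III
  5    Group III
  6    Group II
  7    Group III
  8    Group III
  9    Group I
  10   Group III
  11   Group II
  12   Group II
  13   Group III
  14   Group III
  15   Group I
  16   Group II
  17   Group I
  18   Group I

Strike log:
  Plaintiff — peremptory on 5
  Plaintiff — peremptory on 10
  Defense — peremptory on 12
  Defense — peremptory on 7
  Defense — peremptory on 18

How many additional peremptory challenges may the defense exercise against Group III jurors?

Defense peremptories so far: #12, #7, #18 — 3 of 8 used, 5 left overall.
Against Group III: #7 — 1 used; per-group cap 3 leaves 2.
Binding limit: min(5, 2) = 2.

2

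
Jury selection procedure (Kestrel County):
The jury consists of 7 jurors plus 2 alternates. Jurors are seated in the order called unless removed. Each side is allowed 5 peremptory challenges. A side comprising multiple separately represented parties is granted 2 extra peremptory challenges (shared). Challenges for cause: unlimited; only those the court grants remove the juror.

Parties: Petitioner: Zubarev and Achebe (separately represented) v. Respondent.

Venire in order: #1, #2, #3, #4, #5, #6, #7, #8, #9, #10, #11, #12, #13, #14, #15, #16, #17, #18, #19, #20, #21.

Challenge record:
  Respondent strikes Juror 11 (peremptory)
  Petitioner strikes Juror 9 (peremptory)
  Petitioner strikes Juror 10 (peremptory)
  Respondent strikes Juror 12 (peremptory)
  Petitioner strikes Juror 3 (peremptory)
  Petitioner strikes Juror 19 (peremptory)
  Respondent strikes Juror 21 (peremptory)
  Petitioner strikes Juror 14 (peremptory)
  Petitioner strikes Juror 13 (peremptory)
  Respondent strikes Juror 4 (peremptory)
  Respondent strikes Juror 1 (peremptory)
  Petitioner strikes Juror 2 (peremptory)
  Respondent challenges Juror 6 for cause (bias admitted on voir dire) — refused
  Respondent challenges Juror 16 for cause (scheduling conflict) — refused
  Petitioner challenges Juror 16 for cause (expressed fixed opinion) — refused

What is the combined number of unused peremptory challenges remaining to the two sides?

Petitioner allotment: 5 base + 2 multi-party = 7. Respondent allotment: 5.
Petitioner peremptories used: #9, #10, #3, #19, #14, #13, #2 — 7 (the for-cause on #16 doesn't count).
Respondent peremptories used: #11, #12, #21, #4, #1 — 5 (for-cause on #6, #16 don't count).
Remaining: (7 − 7) + (5 − 5) = 0.

0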